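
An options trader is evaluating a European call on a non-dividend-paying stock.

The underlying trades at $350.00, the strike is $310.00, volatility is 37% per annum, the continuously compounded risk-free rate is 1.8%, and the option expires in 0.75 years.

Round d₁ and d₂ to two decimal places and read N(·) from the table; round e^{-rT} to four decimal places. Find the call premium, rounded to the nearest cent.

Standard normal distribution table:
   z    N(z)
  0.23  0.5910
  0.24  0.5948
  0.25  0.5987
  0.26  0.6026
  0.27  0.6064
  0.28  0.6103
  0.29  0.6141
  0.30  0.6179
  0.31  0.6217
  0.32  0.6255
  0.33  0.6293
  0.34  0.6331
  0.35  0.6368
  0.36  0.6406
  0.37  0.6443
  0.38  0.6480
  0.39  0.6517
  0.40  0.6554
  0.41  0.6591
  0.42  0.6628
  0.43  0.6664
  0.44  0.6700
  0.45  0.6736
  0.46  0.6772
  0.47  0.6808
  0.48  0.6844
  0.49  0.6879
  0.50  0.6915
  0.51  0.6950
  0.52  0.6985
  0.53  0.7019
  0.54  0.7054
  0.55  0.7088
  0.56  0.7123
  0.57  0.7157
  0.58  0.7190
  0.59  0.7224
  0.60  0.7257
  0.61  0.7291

σ√T = 0.37 × 0.8660 = 0.3204
d₁ = [ln(350/310) + (0.018 + ½·0.37²)·0.75] / (σ√T) = (0.1214 + 0.0648) / 0.3204 = 0.5811 which rounds to 0.58
d₂ = 0.5811 − 0.3204 = 0.2607 which rounds to 0.26
e^(−rT) = e^(−0.018·0.75) = 0.9866
N(d₁) = N(0.58) = 0.7190;  N(d₂) = N(0.26) = 0.6026
C = 350·0.7190 − 310·0.9866·0.6026 = 251.6500 − 184.3028 = 67.3472

$67.35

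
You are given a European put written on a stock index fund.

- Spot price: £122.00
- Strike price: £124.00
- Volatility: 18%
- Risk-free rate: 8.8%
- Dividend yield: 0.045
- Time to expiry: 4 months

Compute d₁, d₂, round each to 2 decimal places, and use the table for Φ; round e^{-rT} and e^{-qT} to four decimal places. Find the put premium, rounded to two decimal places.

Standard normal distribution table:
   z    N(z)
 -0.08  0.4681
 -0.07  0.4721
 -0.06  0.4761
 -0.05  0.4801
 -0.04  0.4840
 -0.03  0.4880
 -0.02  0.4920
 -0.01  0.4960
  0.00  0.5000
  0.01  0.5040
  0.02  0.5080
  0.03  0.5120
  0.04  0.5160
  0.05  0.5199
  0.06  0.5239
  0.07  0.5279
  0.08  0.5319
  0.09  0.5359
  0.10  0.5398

σ√T = 0.18·√0.3333 = 0.1039
ln(S/K) + (r − q + σ²/2)T = ln(122/124) + (0.088 − 0.045 + 0.18²/2)·0.3333 = -0.0163 + 0.0197 = 0.0035
d₁ = 0.0035 / 0.1039 = 0.0334 which rounds to 0.03
d₂ = d₁ − σ√T = 0.0334 − 0.1039 = -0.0705 which rounds to -0.07
exp(−qT) = exp(−0.045·0.3333) = 0.9851;  exp(−rT) = exp(−0.088·0.3333) = 0.9711
P = 124·0.9711·N(0.07) − 122·0.9851·N(-0.03) = 124·0.9711·0.5279 − 122·0.9851·0.4880 = 63.5678 − 58.6489 = 4.9189

£4.92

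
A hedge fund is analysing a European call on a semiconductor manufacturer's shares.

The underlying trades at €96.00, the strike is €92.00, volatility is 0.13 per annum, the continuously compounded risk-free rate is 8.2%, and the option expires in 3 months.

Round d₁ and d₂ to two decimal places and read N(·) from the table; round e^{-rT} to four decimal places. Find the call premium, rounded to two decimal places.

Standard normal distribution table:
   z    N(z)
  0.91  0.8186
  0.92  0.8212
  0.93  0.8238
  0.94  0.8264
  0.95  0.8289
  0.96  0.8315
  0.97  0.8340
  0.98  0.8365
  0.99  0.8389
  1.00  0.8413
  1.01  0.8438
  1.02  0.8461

€6.28

σ√T = 0.13·√0.25 = 0.0650
ln(S/K) + (r + σ²/2)T = ln(96/92) + (0.082 + 0.13²/2)·0.25 = 0.0426 + 0.0226 = 0.0652
d₁ = 0.0652 / 0.0650 = 1.0026 → 1.00
d₂ = d₁ − σ√T = 1.0026 − 0.0650 = 0.9376 → 0.94
e^(−rT) = e^(−0.082·0.25) = 0.9797
C = 96·N(1.00) − 92·0.9797·N(0.94) = 96·0.8413 − 92·0.9797·0.8264 = 80.7648 − 74.4854 = 6.2794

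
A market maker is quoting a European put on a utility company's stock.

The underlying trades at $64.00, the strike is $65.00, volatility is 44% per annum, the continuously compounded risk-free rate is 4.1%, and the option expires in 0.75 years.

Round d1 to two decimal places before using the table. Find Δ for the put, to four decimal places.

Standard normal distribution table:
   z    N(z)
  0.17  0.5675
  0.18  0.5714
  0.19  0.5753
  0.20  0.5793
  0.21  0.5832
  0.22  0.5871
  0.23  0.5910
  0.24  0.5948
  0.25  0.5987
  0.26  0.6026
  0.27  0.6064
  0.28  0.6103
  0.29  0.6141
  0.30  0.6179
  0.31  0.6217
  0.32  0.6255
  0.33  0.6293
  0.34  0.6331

σ√T = 0.44 × 0.8660 = 0.3811
ln(S/K) + (r + σ²/2)T = ln(64/65) + (0.041 + 0.44²/2)·0.75 = -0.0155 + 0.1033 = 0.0878
d₁ = 0.0878 / 0.3811 = 0.2305 → 0.23
N(d₁) = N(0.23) = 0.5910
Δ_put = N(d₁) − 1 = 0.5910 − 1 = -0.4090

-0.4090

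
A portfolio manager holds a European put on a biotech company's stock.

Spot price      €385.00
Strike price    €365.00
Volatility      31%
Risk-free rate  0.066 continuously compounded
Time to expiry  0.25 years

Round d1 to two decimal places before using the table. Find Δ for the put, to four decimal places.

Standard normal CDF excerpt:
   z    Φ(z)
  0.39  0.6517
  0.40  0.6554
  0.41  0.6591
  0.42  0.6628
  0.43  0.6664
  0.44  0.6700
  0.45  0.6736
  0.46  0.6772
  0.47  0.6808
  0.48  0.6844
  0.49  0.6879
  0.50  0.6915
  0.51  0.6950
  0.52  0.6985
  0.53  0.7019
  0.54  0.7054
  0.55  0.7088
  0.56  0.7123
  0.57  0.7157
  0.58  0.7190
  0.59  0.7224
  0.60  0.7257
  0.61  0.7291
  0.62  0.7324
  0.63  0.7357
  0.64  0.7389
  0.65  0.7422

T = 0.25;  σ√T = 0.1550
d₁ = [ln(385/365) + (0.066 + 0.31²/2)·0.25] / 0.1550 = [0.0533 + 0.0285] / 0.1550 = 0.5281 ⇒ 0.53
N(d₁) = N(0.53) = 0.7019
Δ_put = N(d₁) − 1 = 0.7019 − 1 = -0.2981

-0.2981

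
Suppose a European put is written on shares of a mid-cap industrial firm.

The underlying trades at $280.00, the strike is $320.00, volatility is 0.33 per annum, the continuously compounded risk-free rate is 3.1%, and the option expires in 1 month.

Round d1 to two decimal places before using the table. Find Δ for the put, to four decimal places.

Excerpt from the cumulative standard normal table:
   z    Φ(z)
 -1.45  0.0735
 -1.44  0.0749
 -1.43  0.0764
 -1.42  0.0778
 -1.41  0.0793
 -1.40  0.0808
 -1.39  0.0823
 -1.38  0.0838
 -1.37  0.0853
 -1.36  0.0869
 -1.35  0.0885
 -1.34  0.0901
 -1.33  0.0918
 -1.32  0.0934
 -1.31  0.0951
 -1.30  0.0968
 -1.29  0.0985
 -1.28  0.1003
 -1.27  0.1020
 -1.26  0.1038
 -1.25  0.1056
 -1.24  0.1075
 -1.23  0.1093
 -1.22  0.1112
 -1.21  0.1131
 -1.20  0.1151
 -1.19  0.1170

-0.9082

σ√T = 0.33·√0.08333 = 0.0953
d₁ = [ln(280/320) + (0.031 + ½·0.33²)·0.08333] / (σ√T) = (-0.1335 + 0.0071) / 0.0953 = -1.3270 ⇒ -1.33
N(d₁) = N(-1.33) = 0.0918
Δ_put = N(d₁) − 1 = 0.0918 − 1 = -0.9082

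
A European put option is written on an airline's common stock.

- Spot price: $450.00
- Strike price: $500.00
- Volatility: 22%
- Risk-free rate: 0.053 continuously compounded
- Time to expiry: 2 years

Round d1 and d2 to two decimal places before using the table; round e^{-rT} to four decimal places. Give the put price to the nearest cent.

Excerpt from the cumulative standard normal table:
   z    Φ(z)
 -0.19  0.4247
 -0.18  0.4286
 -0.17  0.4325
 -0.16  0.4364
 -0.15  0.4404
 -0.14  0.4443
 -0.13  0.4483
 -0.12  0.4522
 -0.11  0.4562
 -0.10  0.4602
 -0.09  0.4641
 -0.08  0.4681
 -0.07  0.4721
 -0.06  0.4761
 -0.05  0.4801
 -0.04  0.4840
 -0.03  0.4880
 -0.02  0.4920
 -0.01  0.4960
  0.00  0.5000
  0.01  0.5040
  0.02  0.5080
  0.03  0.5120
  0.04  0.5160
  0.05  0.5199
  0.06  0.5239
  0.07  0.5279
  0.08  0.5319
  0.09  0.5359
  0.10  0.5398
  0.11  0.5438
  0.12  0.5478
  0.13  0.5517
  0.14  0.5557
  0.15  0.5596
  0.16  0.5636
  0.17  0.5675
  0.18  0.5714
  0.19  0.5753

$55.27

σ√T = 0.22 × 1.4142 = 0.3111
d₁ = [ln(450/500) + (0.053 + 0.22²/2)·2] / 0.3111 = [-0.1054 + 0.1544] / 0.3111 = 0.1576 which rounds to 0.16
d₂ = d₁ − σ√T = 0.1576 − 0.3111 = -0.1535 which rounds to -0.15
exp(−rT) = exp(−0.053·2) = 0.8994
N(−d₂) = N(0.15) = 0.5596;  N(−d₁) = N(-0.16) = 0.4364
P = 500·0.8994·0.5596 − 450·0.4364 = 251.6521 − 196.3800 = 55.2721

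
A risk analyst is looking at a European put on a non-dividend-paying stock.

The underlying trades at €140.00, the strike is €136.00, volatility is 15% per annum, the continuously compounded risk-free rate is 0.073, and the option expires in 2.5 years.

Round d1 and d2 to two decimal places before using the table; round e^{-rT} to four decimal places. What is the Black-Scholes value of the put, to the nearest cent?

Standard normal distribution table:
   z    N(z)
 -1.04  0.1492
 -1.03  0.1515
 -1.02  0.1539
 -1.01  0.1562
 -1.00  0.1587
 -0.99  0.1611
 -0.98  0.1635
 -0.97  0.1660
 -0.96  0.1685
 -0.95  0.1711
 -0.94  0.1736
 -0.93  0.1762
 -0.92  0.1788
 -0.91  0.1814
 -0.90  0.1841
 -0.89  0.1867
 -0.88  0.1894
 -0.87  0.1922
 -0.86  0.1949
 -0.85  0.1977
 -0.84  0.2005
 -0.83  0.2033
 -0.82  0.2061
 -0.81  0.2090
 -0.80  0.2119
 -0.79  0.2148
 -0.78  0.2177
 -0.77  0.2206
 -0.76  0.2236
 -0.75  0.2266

T = 2.5;  σ√T = 0.2372
d₁ = [ln(140/136) + (0.073 + 0.15²/2)·2.5] / 0.2372 = [0.0290 + 0.2106] / 0.2372 = 1.0103 ⇒ 1.01
d₂ = d₁ − σ√T = 1.0103 − 0.2372 = 0.7731 ⇒ 0.77
exp(−rT) = exp(−0.073·2.5) = 0.8332
P = 136·0.8332·N(-0.77) − 140·N(-1.01) = 136·0.8332·0.2206 − 140·0.1562 = 24.9973 − 21.8680 = 3.1293

€3.13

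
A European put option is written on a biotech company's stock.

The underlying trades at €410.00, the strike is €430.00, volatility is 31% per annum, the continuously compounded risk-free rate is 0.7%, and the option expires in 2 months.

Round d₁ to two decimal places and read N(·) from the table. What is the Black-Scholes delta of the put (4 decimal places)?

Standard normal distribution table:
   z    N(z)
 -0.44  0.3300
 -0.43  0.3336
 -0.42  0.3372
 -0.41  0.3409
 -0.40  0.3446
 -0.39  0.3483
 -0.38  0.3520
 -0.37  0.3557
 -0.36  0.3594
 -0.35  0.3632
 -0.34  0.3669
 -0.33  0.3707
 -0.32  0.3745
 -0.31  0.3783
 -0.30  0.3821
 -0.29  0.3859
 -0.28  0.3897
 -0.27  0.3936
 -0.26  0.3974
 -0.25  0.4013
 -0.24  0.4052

T = 0.1667;  σ√T = 0.1266
ln(S/K) + (r + σ²/2)T = ln(410/430) + (0.007 + 0.31²/2)·0.1667 = -0.0476 + 0.0092 = -0.0385
d₁ = -0.0385 / 0.1266 = -0.3038 which rounds to -0.30
N(d₁) = N(-0.30) = 0.3821
Δ_put = N(d₁) − 1 = 0.3821 − 1 = -0.6179

-0.6179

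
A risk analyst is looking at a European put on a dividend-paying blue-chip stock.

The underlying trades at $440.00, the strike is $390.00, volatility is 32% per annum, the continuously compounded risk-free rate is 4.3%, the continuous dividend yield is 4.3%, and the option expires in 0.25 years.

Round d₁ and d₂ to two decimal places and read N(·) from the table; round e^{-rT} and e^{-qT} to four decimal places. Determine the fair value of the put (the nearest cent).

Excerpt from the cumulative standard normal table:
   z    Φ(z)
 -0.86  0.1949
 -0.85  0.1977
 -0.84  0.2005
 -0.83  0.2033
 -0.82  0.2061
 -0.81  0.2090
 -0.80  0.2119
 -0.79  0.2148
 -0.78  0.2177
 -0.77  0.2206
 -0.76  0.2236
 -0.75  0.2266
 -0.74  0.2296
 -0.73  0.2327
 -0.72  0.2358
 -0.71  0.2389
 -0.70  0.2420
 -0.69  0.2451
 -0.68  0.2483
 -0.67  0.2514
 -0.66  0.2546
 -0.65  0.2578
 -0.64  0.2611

σ√T = 0.32 × 0.5000 = 0.1600
d₁ = [ln(440/390) + (0.043 − 0.043 + ½·0.32²)·0.25] / (σ√T) = (0.1206 + 0.0128) / 0.1600 = 0.8339 ⇒ 0.83
d₂ = 0.8339 − 0.1600 = 0.6739 ⇒ 0.67
exp(−qT) = exp(−0.043·0.25) = 0.9893;  exp(−rT) = exp(−0.043·0.25) = 0.9893
P = 390·0.9893·N(-0.67) − 440·0.9893·N(-0.83) = 390·0.9893·0.2514 − 440·0.9893·0.2033 = 96.9969 − 88.4949 = 8.5020

$8.50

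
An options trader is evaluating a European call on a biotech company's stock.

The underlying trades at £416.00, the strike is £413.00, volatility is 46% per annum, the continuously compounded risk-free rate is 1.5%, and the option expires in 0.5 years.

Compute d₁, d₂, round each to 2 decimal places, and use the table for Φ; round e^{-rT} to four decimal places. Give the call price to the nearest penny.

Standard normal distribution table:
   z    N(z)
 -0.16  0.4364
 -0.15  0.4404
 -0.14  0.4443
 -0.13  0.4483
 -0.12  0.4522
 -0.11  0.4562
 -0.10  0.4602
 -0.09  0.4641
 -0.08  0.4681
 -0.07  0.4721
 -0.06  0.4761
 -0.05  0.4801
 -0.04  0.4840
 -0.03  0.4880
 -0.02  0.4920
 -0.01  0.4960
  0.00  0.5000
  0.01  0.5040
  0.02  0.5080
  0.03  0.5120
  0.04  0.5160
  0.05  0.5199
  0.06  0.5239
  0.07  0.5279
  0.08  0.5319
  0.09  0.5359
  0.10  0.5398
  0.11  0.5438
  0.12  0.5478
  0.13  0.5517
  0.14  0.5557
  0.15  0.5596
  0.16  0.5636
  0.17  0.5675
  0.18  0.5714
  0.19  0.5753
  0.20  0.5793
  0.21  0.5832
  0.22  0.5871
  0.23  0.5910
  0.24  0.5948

£57.25

σ√T = 0.46 × 0.7071 = 0.3253
d₁ = [ln(416/413) + (0.015 + 0.46²/2)·0.5] / 0.3253 = [0.0072 + 0.0604] / 0.3253 = 0.2079 → 0.21
d₂ = d₁ − σ√T = 0.2079 − 0.3253 = -0.1173 → -0.12
e^(−rT) = e^(−0.015·0.5) = 0.9925
C = 416·N(0.21) − 413·0.9925·N(-0.12) = 416·0.5832 − 413·0.9925·0.4522 = 242.6112 − 185.3579 = 57.2533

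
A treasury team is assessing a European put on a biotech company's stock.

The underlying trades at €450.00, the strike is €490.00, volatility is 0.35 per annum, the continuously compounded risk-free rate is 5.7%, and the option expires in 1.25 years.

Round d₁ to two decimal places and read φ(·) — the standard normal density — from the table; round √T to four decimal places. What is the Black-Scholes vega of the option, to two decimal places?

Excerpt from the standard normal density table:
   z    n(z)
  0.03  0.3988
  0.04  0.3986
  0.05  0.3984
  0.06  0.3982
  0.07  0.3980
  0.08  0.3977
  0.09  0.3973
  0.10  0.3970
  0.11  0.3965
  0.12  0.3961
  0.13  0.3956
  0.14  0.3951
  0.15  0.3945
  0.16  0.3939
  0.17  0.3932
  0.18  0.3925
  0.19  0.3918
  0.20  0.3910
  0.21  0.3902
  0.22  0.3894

198.17

T = 1.25;  σ√T = 0.3913
ln(S/K) + (r + σ²/2)T = ln(450/490) + (0.057 + 0.35²/2)·1.25 = -0.0852 + 0.1478 = 0.0627
d₁ = 0.0627 / 0.3913 = 0.1601 ⇒ 0.16
√T = √1.25 = 1.1180
φ(d₁) = φ(0.16) = 0.3939
vega = S·φ(d₁)·√T = 450·0.3939·1.1180 = 198.1711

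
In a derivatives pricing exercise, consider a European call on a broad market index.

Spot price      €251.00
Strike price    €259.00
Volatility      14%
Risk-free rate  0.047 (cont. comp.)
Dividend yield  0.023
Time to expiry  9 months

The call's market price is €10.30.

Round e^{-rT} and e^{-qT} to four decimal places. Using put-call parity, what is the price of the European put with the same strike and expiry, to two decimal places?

e^(−qT) = e^(−0.023·0.75) = 0.9829;  e^(−rT) = e^(−0.047·0.75) = 0.9654
Put-call parity: C − P = S·e^(−qT) − K·e^(−rT) = 251·0.9829 − 259·0.9654 = 246.7079 − 250.0386 = -3.3307
P = C − (C − P) = 10.30 − (-3.3307) = 13.6307

€13.63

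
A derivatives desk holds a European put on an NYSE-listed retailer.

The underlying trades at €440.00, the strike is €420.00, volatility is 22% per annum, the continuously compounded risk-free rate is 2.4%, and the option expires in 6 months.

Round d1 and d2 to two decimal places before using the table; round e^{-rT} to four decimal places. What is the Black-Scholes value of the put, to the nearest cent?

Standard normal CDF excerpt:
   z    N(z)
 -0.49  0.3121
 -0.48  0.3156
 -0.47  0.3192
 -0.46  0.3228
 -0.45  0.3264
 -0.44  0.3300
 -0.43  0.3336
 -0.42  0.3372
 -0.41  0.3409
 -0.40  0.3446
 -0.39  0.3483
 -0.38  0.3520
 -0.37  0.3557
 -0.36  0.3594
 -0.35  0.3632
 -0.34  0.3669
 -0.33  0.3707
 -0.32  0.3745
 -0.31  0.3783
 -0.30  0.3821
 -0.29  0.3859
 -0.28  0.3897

€14.96

σ√T = 0.22 × 0.7071 = 0.1556
d₁ = [ln(440/420) + (0.024 + ½·0.22²)·0.5] / (σ√T) = (0.0465 + 0.0241) / 0.1556 = 0.4540 ≈ 0.45
d₂ = 0.4540 − 0.1556 = 0.2984 ≈ 0.30
e^(−rT) = e^(−0.024·0.5) = 0.9881
N(−d₂) = N(-0.30) = 0.3821;  N(−d₁) = N(-0.45) = 0.3264
P = 420·0.9881·0.3821 − 440·0.3264 = 158.5723 − 143.6160 = 14.9563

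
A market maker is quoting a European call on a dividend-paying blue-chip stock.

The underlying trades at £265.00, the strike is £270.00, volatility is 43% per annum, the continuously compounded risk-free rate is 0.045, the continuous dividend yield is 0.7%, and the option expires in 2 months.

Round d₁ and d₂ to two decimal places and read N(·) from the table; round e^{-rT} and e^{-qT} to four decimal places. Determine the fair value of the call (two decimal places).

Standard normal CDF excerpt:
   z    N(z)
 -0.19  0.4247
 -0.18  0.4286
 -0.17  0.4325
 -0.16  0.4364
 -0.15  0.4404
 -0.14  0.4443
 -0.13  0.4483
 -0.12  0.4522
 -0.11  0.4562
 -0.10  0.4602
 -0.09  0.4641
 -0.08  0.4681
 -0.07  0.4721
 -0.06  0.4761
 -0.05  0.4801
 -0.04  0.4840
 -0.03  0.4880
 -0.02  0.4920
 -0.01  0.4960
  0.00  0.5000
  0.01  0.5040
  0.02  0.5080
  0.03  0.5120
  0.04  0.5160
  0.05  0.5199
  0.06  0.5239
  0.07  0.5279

T = 0.1667;  σ√T = 0.1755
ln(S/K) + (r − q + σ²/2)T = ln(265/270) + (0.045 − 0.007 + 0.43²/2)·0.1667 = -0.0187 + 0.0217 = 0.0030
d₁ = 0.0030 / 0.1755 = 0.0174 ≈ 0.02
d₂ = d₁ − σ√T = 0.0174 − 0.1755 = -0.1582 ≈ -0.16
e^(−qT) = e^(−0.007·0.1667) = 0.9988;  e^(−rT) = e^(−0.045·0.1667) = 0.9925
N(d₁) = N(0.02) = 0.5080;  N(d₂) = N(-0.16) = 0.4364
C = 265·0.9988·0.5080 − 270·0.9925·0.4364 = 134.4585 − 116.9443 = 17.5142

£17.51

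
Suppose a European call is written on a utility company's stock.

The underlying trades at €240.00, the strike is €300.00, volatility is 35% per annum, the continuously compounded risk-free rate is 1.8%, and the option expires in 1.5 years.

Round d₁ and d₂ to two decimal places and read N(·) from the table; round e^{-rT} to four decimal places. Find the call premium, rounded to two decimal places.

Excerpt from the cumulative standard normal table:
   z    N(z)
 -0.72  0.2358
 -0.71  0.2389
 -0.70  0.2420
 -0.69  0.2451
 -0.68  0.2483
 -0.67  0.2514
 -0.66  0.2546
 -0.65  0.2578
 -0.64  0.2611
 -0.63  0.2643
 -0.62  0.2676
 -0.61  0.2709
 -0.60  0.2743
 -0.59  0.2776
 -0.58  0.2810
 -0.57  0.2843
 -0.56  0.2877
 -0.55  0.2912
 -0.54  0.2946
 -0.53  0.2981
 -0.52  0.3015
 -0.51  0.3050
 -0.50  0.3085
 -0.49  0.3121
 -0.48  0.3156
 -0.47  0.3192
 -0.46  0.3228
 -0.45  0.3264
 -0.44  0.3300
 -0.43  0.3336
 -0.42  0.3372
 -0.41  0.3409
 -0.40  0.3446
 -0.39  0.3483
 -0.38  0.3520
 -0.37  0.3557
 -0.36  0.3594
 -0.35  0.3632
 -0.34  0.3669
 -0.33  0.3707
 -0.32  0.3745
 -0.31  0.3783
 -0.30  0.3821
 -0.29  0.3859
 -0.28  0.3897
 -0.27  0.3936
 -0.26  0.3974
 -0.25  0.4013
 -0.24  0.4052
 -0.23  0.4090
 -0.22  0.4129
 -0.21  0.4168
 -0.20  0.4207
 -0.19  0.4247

T = 1.5;  σ√T = 0.4287
d₁ = [ln(240/300) + (0.018 + 0.35²/2)·1.5] / 0.4287 = [-0.2231 + 0.1189] / 0.4287 = -0.2432 → -0.24
d₂ = d₁ − σ√T = -0.2432 − 0.4287 = -0.6719 → -0.67
e^(−rT) = e^(−0.018·1.5) = 0.9734
N(d₁) = N(-0.24) = 0.4052;  N(d₂) = N(-0.67) = 0.2514
C = 240·0.4052 − 300·0.9734·0.2514 = 97.2480 − 73.4138 = 23.8342

€23.83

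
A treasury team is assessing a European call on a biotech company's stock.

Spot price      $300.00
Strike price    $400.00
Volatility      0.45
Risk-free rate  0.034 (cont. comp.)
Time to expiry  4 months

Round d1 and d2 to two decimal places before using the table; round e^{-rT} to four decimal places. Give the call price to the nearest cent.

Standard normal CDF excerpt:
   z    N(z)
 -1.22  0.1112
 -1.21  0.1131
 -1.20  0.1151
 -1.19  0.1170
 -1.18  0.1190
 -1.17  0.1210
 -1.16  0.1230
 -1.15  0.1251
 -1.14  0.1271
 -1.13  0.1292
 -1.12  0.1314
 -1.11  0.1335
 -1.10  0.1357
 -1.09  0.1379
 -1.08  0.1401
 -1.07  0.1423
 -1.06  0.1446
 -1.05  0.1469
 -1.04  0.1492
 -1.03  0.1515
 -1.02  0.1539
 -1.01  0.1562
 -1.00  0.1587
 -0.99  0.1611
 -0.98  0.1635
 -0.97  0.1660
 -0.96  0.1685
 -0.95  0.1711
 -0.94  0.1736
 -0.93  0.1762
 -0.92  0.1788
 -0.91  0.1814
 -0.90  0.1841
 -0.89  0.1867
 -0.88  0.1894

σ√T = 0.45·√0.3333 = 0.2598
d₁ = [ln(300/400) + (0.034 + ½·0.45²)·0.3333] / (σ√T) = (-0.2877 + 0.0451) / 0.2598 = -0.9338 which rounds to -0.93
d₂ = -0.9338 − 0.2598 = -1.1936 which rounds to -1.19
e^(−rT) = e^(−0.034·0.3333) = 0.9887
N(d₁) = N(-0.93) = 0.1762;  N(d₂) = N(-1.19) = 0.1170
C = 300·0.1762 − 400·0.9887·0.1170 = 52.8600 − 46.2712 = 6.5888

$6.59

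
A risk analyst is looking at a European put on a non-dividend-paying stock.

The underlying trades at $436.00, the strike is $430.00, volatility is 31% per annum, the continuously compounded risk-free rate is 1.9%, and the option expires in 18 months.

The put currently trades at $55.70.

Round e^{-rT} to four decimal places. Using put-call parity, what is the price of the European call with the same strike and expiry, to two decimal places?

exp(−rT) = exp(−0.019·1.5) = 0.9719
Put-call parity: C − P = S − K·e^(−rT) = 436 − 430·0.9719 = 436 − 417.9170 = 18.0830
C = P + (C − P) = 55.70 + (18.0830) = 73.7830

$73.78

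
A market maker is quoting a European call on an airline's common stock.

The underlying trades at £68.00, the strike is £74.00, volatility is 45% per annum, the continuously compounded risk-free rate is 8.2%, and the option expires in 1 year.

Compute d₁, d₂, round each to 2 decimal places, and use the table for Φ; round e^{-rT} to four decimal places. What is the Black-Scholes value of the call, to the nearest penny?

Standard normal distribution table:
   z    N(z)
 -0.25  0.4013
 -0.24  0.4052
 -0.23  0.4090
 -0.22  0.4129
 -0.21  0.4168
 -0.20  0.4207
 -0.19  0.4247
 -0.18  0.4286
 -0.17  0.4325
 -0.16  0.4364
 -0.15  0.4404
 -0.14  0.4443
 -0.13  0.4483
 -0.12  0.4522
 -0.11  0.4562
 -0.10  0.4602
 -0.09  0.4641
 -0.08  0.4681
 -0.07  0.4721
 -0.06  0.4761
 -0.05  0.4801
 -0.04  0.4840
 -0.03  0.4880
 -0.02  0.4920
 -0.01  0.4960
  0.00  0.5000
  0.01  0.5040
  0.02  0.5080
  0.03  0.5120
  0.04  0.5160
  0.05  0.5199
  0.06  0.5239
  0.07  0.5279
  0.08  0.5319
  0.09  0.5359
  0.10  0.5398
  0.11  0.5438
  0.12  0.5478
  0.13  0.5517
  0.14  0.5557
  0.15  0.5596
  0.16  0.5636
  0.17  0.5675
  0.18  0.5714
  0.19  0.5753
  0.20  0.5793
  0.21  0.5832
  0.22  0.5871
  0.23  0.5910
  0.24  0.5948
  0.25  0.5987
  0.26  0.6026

σ√T = 0.45·√1 = 0.4500
d₁ = [ln(68/74) + (0.082 + 0.45²/2)·1] / 0.4500 = [-0.0846 + 0.1833] / 0.4500 = 0.2193 which rounds to 0.22
d₂ = d₁ − σ√T = 0.2193 − 0.4500 = -0.2307 which rounds to -0.23
e^(−rT) = e^(−0.082·1) = 0.9213
C = 68·N(0.22) − 74·0.9213·N(-0.23) = 68·0.5871 − 74·0.9213·0.4090 = 39.9228 − 27.8841 = 12.0387

£12.04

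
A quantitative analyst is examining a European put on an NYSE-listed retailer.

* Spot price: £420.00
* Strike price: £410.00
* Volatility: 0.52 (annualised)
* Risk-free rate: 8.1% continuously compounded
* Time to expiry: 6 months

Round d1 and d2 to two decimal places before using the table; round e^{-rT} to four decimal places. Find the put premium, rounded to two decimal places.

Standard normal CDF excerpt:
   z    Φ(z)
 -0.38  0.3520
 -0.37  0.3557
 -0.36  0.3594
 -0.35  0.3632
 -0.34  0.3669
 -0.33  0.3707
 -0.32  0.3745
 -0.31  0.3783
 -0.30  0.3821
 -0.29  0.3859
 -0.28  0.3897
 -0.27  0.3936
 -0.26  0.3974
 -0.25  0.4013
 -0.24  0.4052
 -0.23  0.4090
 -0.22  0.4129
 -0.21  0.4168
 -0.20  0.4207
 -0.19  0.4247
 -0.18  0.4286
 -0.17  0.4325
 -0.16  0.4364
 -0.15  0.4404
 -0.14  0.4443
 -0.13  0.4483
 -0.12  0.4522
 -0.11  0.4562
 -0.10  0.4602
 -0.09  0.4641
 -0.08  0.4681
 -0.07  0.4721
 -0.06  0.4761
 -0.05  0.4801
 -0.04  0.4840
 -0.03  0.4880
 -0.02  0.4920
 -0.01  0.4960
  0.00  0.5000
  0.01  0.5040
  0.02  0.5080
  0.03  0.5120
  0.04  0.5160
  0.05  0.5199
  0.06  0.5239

£47.49

σ√T = 0.52 × 0.7071 = 0.3677
d₁ = [ln(420/410) + (0.081 + 0.52²/2)·0.5] / 0.3677 = [0.0241 + 0.1081] / 0.3677 = 0.3595 ⇒ 0.36
d₂ = d₁ − σ√T = 0.3595 − 0.3677 = -0.0082 ⇒ -0.01
exp(−rT) = exp(−0.081·0.5) = 0.9603
N(−d₂) = N(0.01) = 0.5040;  N(−d₁) = N(-0.36) = 0.3594
P = 410·0.9603·0.5040 − 420·0.3594 = 198.4364 − 150.9480 = 47.4884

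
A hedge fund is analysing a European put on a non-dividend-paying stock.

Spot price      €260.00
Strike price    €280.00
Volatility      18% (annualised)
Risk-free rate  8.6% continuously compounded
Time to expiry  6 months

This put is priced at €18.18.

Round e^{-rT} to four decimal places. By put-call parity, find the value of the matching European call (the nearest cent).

€9.97

e^(−rT) = e^(−0.086·0.5) = 0.9579
Put-call parity: C − P = S − K·e^(−rT) = 260 − 280·0.9579 = 260 − 268.2120 = -8.2120
C = P + (C − P) = 18.18 + (-8.2120) = 9.9680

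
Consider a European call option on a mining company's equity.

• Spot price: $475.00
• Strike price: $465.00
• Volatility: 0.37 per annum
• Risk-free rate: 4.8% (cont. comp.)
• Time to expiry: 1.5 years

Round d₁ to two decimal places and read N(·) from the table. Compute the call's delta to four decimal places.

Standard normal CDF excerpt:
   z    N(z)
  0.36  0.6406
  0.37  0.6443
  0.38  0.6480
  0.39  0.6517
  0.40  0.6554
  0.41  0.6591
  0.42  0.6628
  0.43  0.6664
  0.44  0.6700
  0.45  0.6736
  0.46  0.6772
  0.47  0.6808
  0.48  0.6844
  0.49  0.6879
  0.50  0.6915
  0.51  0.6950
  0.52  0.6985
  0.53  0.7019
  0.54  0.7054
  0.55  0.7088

0.6664

σ√T = 0.37·√1.5 = 0.4532
d₁ = [ln(475/465) + (0.048 + ½·0.37²)·1.5] / (σ√T) = (0.0213 + 0.1747) / 0.4532 = 0.4324 ⇒ 0.43
N(d₁) = N(0.43) = 0.6664
Δ_call = N(d₁) = 0.6664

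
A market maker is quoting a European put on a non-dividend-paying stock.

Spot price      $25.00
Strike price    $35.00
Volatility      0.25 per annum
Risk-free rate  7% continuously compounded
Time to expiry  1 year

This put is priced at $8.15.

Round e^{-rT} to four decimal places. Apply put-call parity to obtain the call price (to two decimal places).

$0.52

e^(−rT) = e^(−0.07·1) = 0.9324
Put-call parity: C − P = S − K·e^(−rT) = 25 − 35·0.9324 = 25 − 32.6340 = -7.6340
C = P + (C − P) = 8.15 + (-7.6340) = 0.5160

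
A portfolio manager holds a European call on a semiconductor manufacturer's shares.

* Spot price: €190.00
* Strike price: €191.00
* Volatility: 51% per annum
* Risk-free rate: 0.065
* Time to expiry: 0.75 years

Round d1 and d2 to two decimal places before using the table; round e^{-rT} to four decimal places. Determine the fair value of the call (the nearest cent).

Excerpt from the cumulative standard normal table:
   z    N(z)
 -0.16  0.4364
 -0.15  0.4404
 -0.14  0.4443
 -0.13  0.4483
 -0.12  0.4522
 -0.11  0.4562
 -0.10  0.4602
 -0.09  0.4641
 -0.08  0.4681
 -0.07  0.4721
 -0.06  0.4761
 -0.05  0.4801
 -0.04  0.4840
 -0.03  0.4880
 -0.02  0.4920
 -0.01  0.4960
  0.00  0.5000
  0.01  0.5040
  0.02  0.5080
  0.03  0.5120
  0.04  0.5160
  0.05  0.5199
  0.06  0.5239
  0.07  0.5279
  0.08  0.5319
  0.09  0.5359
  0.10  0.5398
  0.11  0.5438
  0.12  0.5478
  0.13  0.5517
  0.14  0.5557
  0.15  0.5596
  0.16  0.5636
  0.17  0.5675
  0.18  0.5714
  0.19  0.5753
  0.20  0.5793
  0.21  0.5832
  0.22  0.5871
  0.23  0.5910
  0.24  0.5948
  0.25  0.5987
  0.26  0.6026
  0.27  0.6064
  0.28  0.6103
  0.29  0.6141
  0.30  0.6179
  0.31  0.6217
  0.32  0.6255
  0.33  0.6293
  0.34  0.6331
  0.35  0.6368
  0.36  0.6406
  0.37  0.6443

€36.59

σ√T = 0.51·√0.75 = 0.4417
ln(S/K) + (r + σ²/2)T = ln(190/191) + (0.065 + 0.51²/2)·0.75 = -0.0052 + 0.1463 = 0.1410
d₁ = 0.1410 / 0.4417 = 0.3193 ⇒ 0.32
d₂ = d₁ − σ√T = 0.3193 − 0.4417 = -0.1223 ⇒ -0.12
e^(−rT) = e^(−0.065·0.75) = 0.9524
N(d₁) = N(0.32) = 0.6255;  N(d₂) = N(-0.12) = 0.4522
C = 190·0.6255 − 191·0.9524·0.4522 = 118.8450 − 82.2590 = 36.5860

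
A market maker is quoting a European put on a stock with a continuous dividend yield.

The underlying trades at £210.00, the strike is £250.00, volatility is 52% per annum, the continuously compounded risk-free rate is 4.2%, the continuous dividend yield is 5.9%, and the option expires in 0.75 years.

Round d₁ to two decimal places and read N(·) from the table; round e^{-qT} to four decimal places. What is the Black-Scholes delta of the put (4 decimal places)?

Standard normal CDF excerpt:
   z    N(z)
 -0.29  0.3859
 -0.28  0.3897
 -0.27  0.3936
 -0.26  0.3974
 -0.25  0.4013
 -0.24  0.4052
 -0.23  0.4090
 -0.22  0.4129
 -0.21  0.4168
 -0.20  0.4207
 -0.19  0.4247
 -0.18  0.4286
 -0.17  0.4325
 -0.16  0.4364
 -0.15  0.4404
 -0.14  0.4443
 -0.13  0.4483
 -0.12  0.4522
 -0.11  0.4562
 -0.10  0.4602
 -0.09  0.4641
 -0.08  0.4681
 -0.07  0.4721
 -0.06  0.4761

σ√T = 0.52·√0.75 = 0.4503
d₁ = [ln(210/250) + (0.042 − 0.059 + 0.52²/2)·0.75] / 0.4503 = [-0.1744 + 0.0887] / 0.4503 = -0.1903 which rounds to -0.19
N(d₁) = N(-0.19) = 0.4247
Δ_put = exp(−qT)·(N(d₁) − 1) = 0.9567·(0.4247 − 1) = -0.5504

-0.5504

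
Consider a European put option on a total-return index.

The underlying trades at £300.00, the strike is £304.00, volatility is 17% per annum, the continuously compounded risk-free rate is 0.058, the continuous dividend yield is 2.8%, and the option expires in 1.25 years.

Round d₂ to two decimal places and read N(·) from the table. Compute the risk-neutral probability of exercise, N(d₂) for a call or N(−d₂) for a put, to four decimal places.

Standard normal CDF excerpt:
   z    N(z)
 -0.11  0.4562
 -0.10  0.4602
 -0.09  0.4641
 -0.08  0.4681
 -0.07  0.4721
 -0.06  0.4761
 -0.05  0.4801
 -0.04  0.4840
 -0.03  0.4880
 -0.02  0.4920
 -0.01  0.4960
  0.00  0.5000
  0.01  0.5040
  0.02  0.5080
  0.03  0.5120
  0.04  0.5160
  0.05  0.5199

σ√T = 0.17 × 1.1180 = 0.1901
ln(S/K) + (r − q + σ²/2)T = ln(300/304) + (0.058 − 0.028 + 0.17²/2)·1.25 = -0.0132 + 0.0556 = 0.0423
d₁ = 0.0423 / 0.1901 = 0.2226 ≈ 0.22
d₂ = d₁ − σ√T = 0.2226 − 0.1901 = 0.0326 ≈ 0.03
Pr(exercise) under Q = N(−d₂) = N(-0.03) = 0.4880

0.4880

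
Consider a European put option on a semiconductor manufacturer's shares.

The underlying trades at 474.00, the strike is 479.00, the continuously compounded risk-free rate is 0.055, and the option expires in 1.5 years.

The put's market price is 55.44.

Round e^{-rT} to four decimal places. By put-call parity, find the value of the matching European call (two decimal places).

88.38

exp(−rT) = exp(−0.055·1.5) = 0.9208
Put-call parity: C − P = S − K·e^(−rT) = 474 − 479·0.9208 = 474 − 441.0632 = 32.9368
C = P + (C − P) = 55.44 + (32.9368) = 88.3768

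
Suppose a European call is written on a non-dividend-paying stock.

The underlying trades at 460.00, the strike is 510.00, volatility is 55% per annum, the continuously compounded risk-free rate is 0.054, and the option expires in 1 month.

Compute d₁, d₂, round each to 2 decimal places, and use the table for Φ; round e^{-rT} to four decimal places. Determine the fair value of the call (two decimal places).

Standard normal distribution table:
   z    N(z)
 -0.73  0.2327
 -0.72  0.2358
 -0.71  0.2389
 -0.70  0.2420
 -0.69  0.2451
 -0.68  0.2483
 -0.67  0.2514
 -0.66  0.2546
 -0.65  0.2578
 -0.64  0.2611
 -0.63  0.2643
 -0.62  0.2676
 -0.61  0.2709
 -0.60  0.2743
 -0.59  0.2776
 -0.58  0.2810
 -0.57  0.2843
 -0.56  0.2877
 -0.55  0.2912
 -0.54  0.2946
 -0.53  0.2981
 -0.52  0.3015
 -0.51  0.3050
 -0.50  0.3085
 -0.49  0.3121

σ√T = 0.55 × 0.2887 = 0.1588
d₁ = [ln(460/510) + (0.054 + 0.55²/2)·0.08333] / 0.1588 = [-0.1032 + 0.0171] / 0.1588 = -0.5422 which rounds to -0.54
d₂ = d₁ − σ√T = -0.5422 − 0.1588 = -0.7009 which rounds to -0.70
exp(−rT) = exp(−0.054·0.08333) = 0.9955
C = 460·N(-0.54) − 510·0.9955·N(-0.70) = 460·0.2946 − 510·0.9955·0.2420 = 135.5160 − 122.8646 = 12.6514

12.65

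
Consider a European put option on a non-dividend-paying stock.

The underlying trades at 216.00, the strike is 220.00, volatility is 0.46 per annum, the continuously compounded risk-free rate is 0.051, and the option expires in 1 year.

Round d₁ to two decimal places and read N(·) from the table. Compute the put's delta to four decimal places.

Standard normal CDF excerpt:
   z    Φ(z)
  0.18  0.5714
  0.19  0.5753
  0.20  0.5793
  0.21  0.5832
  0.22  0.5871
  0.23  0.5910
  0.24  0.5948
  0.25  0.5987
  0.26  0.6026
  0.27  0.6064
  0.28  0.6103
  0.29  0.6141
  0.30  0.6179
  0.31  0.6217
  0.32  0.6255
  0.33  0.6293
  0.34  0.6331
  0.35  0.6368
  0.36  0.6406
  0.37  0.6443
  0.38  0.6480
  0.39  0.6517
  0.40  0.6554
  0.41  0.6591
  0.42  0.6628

-0.3821

σ√T = 0.46·√1 = 0.4600
d₁ = [ln(216/220) + (0.051 + 0.46²/2)·1] / 0.4600 = [-0.0183 + 0.1568] / 0.4600 = 0.3010 ≈ 0.30
N(d₁) = N(0.30) = 0.6179
Δ_put = N(d₁) − 1 = 0.6179 − 1 = -0.3821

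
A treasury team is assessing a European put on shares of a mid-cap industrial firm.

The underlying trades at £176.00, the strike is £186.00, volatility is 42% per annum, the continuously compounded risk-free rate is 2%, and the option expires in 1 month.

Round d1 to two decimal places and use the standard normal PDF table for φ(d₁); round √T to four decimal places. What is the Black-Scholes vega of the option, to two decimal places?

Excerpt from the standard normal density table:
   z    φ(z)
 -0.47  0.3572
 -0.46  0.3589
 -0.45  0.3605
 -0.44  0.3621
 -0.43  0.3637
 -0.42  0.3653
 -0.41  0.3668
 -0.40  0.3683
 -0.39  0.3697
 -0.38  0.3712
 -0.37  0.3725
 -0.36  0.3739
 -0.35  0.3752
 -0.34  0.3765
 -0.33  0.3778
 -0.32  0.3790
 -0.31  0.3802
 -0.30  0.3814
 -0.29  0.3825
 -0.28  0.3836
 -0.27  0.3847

18.86

T = 0.08333;  σ√T = 0.1212
ln(S/K) + (r + σ²/2)T = ln(176/186) + (0.02 + 0.42²/2)·0.08333 = -0.0553 + 0.0090 = -0.0462
d₁ = -0.0462 / 0.1212 = -0.3814 ≈ -0.38
√T = √0.08333 = 0.2887
φ(d₁) = φ(-0.38) = 0.3712
vega = S·φ(d₁)·√T = 176·0.3712·0.2887 = 18.8611
(The call has the same vega.)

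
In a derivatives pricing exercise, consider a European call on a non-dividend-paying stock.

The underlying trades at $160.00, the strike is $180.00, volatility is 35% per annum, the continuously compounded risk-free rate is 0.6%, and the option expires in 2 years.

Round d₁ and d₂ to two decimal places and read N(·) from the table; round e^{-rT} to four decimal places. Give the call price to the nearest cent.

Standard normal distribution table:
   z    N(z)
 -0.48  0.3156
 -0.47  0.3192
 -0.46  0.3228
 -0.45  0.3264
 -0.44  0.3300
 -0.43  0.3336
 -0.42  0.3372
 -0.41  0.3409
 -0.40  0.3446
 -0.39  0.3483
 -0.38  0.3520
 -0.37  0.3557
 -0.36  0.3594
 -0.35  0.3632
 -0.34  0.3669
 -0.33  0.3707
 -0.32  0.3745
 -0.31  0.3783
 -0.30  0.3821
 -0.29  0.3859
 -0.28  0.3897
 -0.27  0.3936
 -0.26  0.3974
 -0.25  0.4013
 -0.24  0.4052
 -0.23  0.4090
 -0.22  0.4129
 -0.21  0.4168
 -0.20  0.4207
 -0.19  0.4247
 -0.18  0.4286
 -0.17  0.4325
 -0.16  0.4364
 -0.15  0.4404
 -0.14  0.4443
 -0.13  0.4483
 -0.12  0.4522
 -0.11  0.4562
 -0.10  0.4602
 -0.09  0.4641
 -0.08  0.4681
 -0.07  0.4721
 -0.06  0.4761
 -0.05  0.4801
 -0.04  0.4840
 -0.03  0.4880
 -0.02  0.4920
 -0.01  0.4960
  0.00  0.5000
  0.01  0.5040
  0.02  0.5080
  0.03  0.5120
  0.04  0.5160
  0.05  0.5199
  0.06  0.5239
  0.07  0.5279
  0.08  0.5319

T = 2;  σ√T = 0.4950
d₁ = [ln(160/180) + (0.006 + 0.35²/2)·2] / 0.4950 = [-0.1178 + 0.1345] / 0.4950 = 0.0338 which rounds to 0.03
d₂ = d₁ − σ√T = 0.0338 − 0.4950 = -0.4612 which rounds to -0.46
e^(−rT) = e^(−0.006·2) = 0.9881
N(d₁) = N(0.03) = 0.5120;  N(d₂) = N(-0.46) = 0.3228
C = 160·0.5120 − 180·0.9881·0.3228 = 81.9200 − 57.4126 = 24.5074

$24.51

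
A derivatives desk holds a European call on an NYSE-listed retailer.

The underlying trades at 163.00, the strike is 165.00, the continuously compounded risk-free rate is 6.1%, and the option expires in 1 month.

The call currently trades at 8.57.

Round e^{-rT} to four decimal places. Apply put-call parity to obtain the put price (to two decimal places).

9.73

e^(−rT) = e^(−0.061·0.08333) = 0.9949
Put-call parity: C − P = S − K·e^(−rT) = 163 − 165·0.9949 = 163 − 164.1585 = -1.1585
P = C − (C − P) = 8.57 − (-1.1585) = 9.7285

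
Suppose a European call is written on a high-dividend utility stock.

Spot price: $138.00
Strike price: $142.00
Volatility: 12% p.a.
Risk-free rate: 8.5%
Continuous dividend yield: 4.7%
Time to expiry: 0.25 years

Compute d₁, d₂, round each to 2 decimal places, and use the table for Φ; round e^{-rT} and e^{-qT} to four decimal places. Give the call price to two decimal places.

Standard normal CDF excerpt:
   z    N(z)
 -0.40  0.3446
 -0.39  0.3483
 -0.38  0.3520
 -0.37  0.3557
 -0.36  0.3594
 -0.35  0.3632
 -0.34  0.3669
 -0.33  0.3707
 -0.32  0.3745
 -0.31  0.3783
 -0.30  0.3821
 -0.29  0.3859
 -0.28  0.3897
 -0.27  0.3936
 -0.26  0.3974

T = 0.25;  σ√T = 0.0600
d₁ = [ln(138/142) + (0.085 − 0.047 + ½·0.12²)·0.25] / (σ√T) = (-0.0286 + 0.0113) / 0.0600 = -0.2879 ≈ -0.29
d₂ = -0.2879 − 0.0600 = -0.3479 ≈ -0.35
e^(−qT) = e^(−0.047·0.25) = 0.9883;  e^(−rT) = e^(−0.085·0.25) = 0.9790
N(d₁) = N(-0.29) = 0.3859;  N(d₂) = N(-0.35) = 0.3632
C = 138·0.9883·0.3859 − 142·0.9790·0.3632 = 52.6311 − 50.4913 = 2.1398

$2.14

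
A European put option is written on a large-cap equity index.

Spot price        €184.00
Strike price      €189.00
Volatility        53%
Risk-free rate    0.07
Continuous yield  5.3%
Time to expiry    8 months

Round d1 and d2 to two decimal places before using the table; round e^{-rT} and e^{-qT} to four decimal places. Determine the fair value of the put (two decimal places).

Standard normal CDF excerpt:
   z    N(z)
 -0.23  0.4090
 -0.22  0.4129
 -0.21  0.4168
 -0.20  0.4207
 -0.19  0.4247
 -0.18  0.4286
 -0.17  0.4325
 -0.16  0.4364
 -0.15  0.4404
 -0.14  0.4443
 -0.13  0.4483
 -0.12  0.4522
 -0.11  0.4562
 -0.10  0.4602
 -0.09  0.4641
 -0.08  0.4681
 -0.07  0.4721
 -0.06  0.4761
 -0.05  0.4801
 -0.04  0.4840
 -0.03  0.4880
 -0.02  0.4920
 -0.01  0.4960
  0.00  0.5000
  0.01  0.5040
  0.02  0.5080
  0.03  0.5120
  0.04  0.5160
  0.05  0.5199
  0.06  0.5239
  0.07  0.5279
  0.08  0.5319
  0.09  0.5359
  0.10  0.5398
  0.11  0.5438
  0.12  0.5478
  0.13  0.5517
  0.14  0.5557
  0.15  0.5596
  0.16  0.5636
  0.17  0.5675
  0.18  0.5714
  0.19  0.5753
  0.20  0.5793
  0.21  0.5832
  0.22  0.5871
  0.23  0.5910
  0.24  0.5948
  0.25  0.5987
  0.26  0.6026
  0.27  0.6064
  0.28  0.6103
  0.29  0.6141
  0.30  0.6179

T = 0.6667;  σ√T = 0.4327
d₁ = [ln(184/189) + (0.07 − 0.053 + 0.53²/2)·0.6667] / 0.4327 = [-0.0268 + 0.1050] / 0.4327 = 0.1806 ⇒ 0.18
d₂ = d₁ − σ√T = 0.1806 − 0.4327 = -0.2521 ⇒ -0.25
exp(−qT) = exp(−0.053·0.6667) = 0.9653;  exp(−rT) = exp(−0.07·0.6667) = 0.9544
P = 189·0.9544·N(0.25) − 184·0.9653·N(-0.18) = 189·0.9544·0.5987 − 184·0.9653·0.4286 = 107.9945 − 76.1259 = 31.8686

€31.87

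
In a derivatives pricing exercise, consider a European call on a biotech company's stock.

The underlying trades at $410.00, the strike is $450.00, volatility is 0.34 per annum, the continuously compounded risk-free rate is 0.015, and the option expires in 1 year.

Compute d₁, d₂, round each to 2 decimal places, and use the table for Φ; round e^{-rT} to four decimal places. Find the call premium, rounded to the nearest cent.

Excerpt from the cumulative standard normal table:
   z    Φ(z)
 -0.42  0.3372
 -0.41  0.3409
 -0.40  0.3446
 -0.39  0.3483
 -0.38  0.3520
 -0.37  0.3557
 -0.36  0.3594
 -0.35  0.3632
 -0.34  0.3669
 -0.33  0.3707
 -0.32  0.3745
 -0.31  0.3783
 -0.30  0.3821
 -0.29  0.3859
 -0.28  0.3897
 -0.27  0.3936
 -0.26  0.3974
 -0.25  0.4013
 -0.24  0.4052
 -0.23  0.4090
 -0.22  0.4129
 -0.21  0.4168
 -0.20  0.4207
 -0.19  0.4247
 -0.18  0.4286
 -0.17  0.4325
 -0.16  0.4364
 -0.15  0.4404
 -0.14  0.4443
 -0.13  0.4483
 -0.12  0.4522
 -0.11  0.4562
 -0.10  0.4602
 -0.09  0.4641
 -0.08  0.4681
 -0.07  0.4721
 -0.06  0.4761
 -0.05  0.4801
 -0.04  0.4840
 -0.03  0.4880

$42.44

σ√T = 0.34·√1 = 0.3400
ln(S/K) + (r + σ²/2)T = ln(410/450) + (0.015 + 0.34²/2)·1 = -0.0931 + 0.0728 = -0.0203
d₁ = -0.0203 / 0.3400 = -0.0597 → -0.06
d₂ = d₁ − σ√T = -0.0597 − 0.3400 = -0.3997 → -0.40
exp(−rT) = exp(−0.015·1) = 0.9851
N(d₁) = N(-0.06) = 0.4761;  N(d₂) = N(-0.40) = 0.3446
C = 410·0.4761 − 450·0.9851·0.3446 = 195.2010 − 152.7595 = 42.4415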